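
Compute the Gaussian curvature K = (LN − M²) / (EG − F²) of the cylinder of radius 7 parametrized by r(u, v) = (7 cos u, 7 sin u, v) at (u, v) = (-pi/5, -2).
K = 0

Coefficients of the first fundamental form: E = 49, F = 0, G = 1.
Coefficients of the second fundamental form: L = -7, M = 0, N = 0.
Assemble K = (LN − M²)/(EG − F²) = 0. At (u, v) = (-pi/5, -2): K = 0.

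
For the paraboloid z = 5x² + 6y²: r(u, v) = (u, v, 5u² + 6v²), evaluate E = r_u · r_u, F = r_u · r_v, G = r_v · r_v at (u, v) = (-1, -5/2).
E = 101;  F = 300;  G = 901

Partials: r_u = (1, 0, 10*u), r_v = (0, 1, 12*v). As functions of (u, v):
  E = r_u · r_u = 100*u^2 + 1,
  F = r_u · r_v = 120*u*v,
  G = r_v · r_v = 144*v^2 + 1.
Evaluating at (u, v) = (-1, -5/2): E = 101, F = 300, G = 901.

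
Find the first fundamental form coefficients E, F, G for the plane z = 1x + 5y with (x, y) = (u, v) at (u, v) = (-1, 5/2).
E = 2;  F = 5;  G = 26

Partials: r_u = (1, 0, 1), r_v = (0, 1, 5). As functions of (u, v):
  E = r_u · r_u = 2,
  F = r_u · r_v = 5,
  G = r_v · r_v = 26.
Evaluating at (u, v) = (-1, 5/2): E = 2, F = 5, G = 26.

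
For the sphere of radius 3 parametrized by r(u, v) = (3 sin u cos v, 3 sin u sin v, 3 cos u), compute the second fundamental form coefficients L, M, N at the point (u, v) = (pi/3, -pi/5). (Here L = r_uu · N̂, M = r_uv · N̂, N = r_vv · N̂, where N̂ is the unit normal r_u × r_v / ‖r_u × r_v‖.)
L = -3;  M = 0;  N = -9/4

Compute the unit normal N̂(u, v) = (sin(u)^2*cos(v)/Abs(sin(u)), sin(u)^2*sin(v)/Abs(sin(u)), sin(2*u)/(2*Abs(sin(u)))), and the second partials r_uu, r_uv, r_vv. Take dot products:
  L(u, v) = r_uu · N̂ = -3*sin(u)/Abs(sin(u)),
  M(u, v) = r_uv · N̂ = 0,
  N(u, v) = r_vv · N̂ = -3*sin(u)^3/Abs(sin(u)).
Evaluating at (u, v) = (pi/3, -pi/5):
  L = -3, M = 0, N = -9/4.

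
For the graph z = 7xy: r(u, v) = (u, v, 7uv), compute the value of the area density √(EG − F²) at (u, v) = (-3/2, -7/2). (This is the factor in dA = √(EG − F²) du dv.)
√(EG − F²)|_{(-3/2, -7/2)} = sqrt(2846)/2

E = 49*v^2 + 1, F = 49*u*v, G = 49*u^2 + 1, so EG − F² = 49*u^2 + 49*v^2 + 1. Taking the positive square root: √(EG − F²) = sqrt(49*u^2 + 49*v^2 + 1). At (u, v) = (-3/2, -7/2): sqrt(2846)/2.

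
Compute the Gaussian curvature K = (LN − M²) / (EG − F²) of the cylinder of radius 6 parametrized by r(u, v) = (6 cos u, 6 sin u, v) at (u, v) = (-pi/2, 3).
K = 0

Coefficients of the first fundamental form: E = 36, F = 0, G = 1.
Coefficients of the second fundamental form: L = -6, M = 0, N = 0.
Assemble K = (LN − M²)/(EG − F²) = 0. At (u, v) = (-pi/2, 3): K = 0.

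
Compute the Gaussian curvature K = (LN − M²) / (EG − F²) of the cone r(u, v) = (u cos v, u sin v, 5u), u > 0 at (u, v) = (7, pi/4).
K = 0

Coefficients of the first fundamental form: E = 26, F = 0, G = u^2.
Coefficients of the second fundamental form: L = 0, M = 0, N = 5*sqrt(26)*u^2/(26*Abs(u)).
Assemble K = (LN − M²)/(EG − F²) = 0. At (u, v) = (7, pi/4): K = 0.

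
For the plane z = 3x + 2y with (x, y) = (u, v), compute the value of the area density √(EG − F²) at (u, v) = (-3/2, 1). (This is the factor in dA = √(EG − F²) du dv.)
√(EG − F²)|_{(-3/2, 1)} = sqrt(14)

E = 10, F = 6, G = 5, so EG − F² = 14. Taking the positive square root: √(EG − F²) = sqrt(14). At (u, v) = (-3/2, 1): sqrt(14).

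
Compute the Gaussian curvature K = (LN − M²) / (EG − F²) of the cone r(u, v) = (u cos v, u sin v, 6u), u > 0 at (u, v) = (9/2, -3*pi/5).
K = 0

Coefficients of the first fundamental form: E = 37, F = 0, G = u^2.
Coefficients of the second fundamental form: L = 0, M = 0, N = 6*sqrt(37)*u^2/(37*Abs(u)).
Assemble K = (LN − M²)/(EG − F²) = 0. At (u, v) = (9/2, -3*pi/5): K = 0.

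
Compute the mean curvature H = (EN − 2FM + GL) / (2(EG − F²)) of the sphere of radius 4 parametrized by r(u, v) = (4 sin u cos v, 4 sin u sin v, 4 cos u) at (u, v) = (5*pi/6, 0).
H = -1/4

With E = 16, F = 0, G = 16*sin(u)^2, L = -4*sin(u)/Abs(sin(u)), M = 0, N = -4*sin(u)^3/Abs(sin(u)), assemble
  H = (EN − 2FM + GL) / (2(EG − F²)) = -sin(u)/(4*Abs(sin(u))).
At (u, v) = (5*pi/6, 0): H = -1/4.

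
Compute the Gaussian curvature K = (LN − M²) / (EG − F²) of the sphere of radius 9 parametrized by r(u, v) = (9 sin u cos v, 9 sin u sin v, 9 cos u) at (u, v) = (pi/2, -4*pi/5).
K = 1/81

Coefficients of the first fundamental form: E = 81, F = 0, G = 81*sin(u)^2.
Coefficients of the second fundamental form: L = -9*sin(u)/Abs(sin(u)), M = 0, N = -9*sin(u)^3/Abs(sin(u)).
Assemble K = (LN − M²)/(EG − F²) = 1/81. At (u, v) = (pi/2, -4*pi/5): K = 1/81.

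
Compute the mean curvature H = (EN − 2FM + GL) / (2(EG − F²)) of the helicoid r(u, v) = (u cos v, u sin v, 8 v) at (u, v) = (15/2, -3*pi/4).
H = 0

With E = 1, F = 0, G = u^2 + 64, L = 0, M = -8/sqrt(u^2 + 64), N = 0, assemble
  H = (EN − 2FM + GL) / (2(EG − F²)) = 0.
At (u, v) = (15/2, -3*pi/4): H = 0.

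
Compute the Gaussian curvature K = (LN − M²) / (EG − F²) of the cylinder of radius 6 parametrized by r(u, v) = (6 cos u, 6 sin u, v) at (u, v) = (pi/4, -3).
K = 0

Coefficients of the first fundamental form: E = 36, F = 0, G = 1.
Coefficients of the second fundamental form: L = -6, M = 0, N = 0.
Assemble K = (LN − M²)/(EG − F²) = 0. At (u, v) = (pi/4, -3): K = 0.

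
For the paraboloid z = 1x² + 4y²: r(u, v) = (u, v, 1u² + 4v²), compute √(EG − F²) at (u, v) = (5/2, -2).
√(EG − F²)|_{(5/2, -2)} = sqrt(282)

E = 4*u^2 + 1, F = 16*u*v, G = 64*v^2 + 1; EG − F² = 4*u^2 + 64*v^2 + 1; √(EG − F²) = sqrt(4*u^2 + 64*v^2 + 1). At the given point: sqrt(282).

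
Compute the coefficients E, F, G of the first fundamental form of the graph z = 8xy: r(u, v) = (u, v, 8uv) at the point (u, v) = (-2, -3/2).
E = 145;  F = 192;  G = 257

Partials: r_u = (1, 0, 8*v), r_v = (0, 1, 8*u). As functions of (u, v):
  E = r_u · r_u = 64*v^2 + 1,
  F = r_u · r_v = 64*u*v,
  G = r_v · r_v = 64*u^2 + 1.
Evaluating at (u, v) = (-2, -3/2): E = 145, F = 192, G = 257.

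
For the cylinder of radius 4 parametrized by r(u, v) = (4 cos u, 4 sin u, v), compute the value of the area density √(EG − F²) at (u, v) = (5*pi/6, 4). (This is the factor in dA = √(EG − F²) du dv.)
√(EG − F²)|_{(5*pi/6, 4)} = 4

E = 16, F = 0, G = 1, so EG − F² = 16. Taking the positive square root: √(EG − F²) = 4. At (u, v) = (5*pi/6, 4): 4.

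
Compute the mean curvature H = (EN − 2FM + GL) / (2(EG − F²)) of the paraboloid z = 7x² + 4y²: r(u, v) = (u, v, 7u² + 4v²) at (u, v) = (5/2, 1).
H = 5359*sqrt(1290)/1664100

With E = 196*u^2 + 1, F = 112*u*v, G = 64*v^2 + 1, L = 14/sqrt(196*u^2 + 64*v^2 + 1), M = 0, N = 8/sqrt(196*u^2 + 64*v^2 + 1), assemble
  H = (EN − 2FM + GL) / (2(EG − F²)) = (784*u^2 + 448*v^2 + 11)/(196*u^2 + 64*v^2 + 1)^(3/2).
At (u, v) = (5/2, 1): H = 5359*sqrt(1290)/1664100.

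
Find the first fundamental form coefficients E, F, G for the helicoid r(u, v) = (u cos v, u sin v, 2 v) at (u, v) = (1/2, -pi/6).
E = 1;  F = 0;  G = 17/4

Partials: r_u = (cos(v), sin(v), 0), r_v = (-u*sin(v), u*cos(v), 2). As functions of (u, v):
  E = r_u · r_u = 1,
  F = r_u · r_v = 0,
  G = r_v · r_v = u^2 + 4.
Evaluating at (u, v) = (1/2, -pi/6): E = 1, F = 0, G = 17/4.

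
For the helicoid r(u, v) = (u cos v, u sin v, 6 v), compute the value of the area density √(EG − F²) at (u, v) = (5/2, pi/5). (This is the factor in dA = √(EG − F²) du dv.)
√(EG − F²)|_{(5/2, pi/5)} = 13/2

E = 1, F = 0, G = u^2 + 36, so EG − F² = u^2 + 36. Taking the positive square root: √(EG − F²) = sqrt(u^2 + 36). At (u, v) = (5/2, pi/5): 13/2.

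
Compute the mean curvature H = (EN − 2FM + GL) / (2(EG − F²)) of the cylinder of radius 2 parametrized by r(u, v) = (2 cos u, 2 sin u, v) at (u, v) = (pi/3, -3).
H = -1/4

With E = 4, F = 0, G = 1, L = -2, M = 0, N = 0, assemble
  H = (EN − 2FM + GL) / (2(EG − F²)) = -1/4.
At (u, v) = (pi/3, -3): H = -1/4.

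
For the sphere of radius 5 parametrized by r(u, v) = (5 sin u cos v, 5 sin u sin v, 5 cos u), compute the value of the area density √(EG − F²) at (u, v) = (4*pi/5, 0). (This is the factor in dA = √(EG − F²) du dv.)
√(EG − F²)|_{(4*pi/5, 0)} = 25*sqrt(10 - 2*sqrt(5))/4

E = 25, F = 0, G = 25*sin(u)^2, so EG − F² = 625*sin(u)^2. Taking the positive square root: √(EG − F²) = 25*Abs(sin(u)). At (u, v) = (4*pi/5, 0): 25*sqrt(10 - 2*sqrt(5))/4.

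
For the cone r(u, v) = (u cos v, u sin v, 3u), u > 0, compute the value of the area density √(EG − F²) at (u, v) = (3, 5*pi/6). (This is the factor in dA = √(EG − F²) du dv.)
√(EG − F²)|_{(3, 5*pi/6)} = 3*sqrt(10)

E = 10, F = 0, G = u^2, so EG − F² = 10*u^2. Taking the positive square root: √(EG − F²) = sqrt(10)*Abs(u). At (u, v) = (3, 5*pi/6): 3*sqrt(10).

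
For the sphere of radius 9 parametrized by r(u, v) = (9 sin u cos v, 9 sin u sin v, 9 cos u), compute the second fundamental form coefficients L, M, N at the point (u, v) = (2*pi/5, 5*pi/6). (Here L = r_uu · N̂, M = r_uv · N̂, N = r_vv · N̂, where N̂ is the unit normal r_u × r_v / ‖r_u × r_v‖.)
L = -9;  M = 0;  N = -45/8 - 9*sqrt(5)/8

Compute the unit normal N̂(u, v) = (sin(u)^2*cos(v)/Abs(sin(u)), sin(u)^2*sin(v)/Abs(sin(u)), sin(2*u)/(2*Abs(sin(u)))), and the second partials r_uu, r_uv, r_vv. Take dot products:
  L(u, v) = r_uu · N̂ = -9*sin(u)/Abs(sin(u)),
  M(u, v) = r_uv · N̂ = 0,
  N(u, v) = r_vv · N̂ = -9*sin(u)^3/Abs(sin(u)).
Evaluating at (u, v) = (2*pi/5, 5*pi/6):
  L = -9, M = 0, N = -45/8 - 9*sqrt(5)/8.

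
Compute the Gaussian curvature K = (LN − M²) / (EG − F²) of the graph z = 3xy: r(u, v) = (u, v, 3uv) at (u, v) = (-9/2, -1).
K = -144/591361

Coefficients of the first fundamental form: E = 9*v^2 + 1, F = 9*u*v, G = 9*u^2 + 1.
Coefficients of the second fundamental form: L = 0, M = 3/sqrt(9*u^2 + 9*v^2 + 1), N = 0.
Assemble K = (LN − M²)/(EG − F²) = -9/(81*u^4 + 162*u^2*v^2 + 18*u^2 + 81*v^4 + 18*v^2 + 1). At (u, v) = (-9/2, -1): K = -144/591361.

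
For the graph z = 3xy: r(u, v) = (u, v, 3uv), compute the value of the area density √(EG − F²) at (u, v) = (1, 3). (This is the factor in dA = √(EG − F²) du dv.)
√(EG − F²)|_{(1, 3)} = sqrt(91)

E = 9*v^2 + 1, F = 9*u*v, G = 9*u^2 + 1, so EG − F² = 9*u^2 + 9*v^2 + 1. Taking the positive square root: √(EG − F²) = sqrt(9*u^2 + 9*v^2 + 1). At (u, v) = (1, 3): sqrt(91).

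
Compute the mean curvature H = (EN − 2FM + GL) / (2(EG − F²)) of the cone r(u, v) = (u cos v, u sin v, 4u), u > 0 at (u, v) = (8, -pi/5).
H = sqrt(17)/68

With E = 17, F = 0, G = u^2, L = 0, M = 0, N = 4*sqrt(17)*u^2/(17*Abs(u)), assemble
  H = (EN − 2FM + GL) / (2(EG − F²)) = 2*sqrt(17)/(17*Abs(u)).
At (u, v) = (8, -pi/5): H = sqrt(17)/68.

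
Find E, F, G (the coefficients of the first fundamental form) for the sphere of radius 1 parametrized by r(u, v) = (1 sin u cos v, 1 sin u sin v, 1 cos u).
E = 1;  F = 0;  G = sin(u)^2

Compute partials: r_u = (cos(u)*cos(v), sin(v)*cos(u), -sin(u)), r_v = (-sin(u)*sin(v), sin(u)*cos(v), 0). Then
  E = r_u · r_u = 1,
  F = r_u · r_v = 0,
  G = r_v · r_v = sin(u)^2.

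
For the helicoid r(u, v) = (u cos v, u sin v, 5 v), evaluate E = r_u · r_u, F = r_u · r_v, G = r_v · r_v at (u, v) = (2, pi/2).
E = 1;  F = 0;  G = 29

Partials: r_u = (cos(v), sin(v), 0), r_v = (-u*sin(v), u*cos(v), 5). As functions of (u, v):
  E = r_u · r_u = 1,
  F = r_u · r_v = 0,
  G = r_v · r_v = u^2 + 25.
Evaluating at (u, v) = (2, pi/2): E = 1, F = 0, G = 29.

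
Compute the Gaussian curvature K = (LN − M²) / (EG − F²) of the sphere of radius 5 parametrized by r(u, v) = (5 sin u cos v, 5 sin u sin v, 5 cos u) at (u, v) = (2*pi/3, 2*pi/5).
K = 1/25

Coefficients of the first fundamental form: E = 25, F = 0, G = 25*sin(u)^2.
Coefficients of the second fundamental form: L = -5*sin(u)/Abs(sin(u)), M = 0, N = -5*sin(u)^3/Abs(sin(u)).
Assemble K = (LN − M²)/(EG − F²) = 1/25. At (u, v) = (2*pi/3, 2*pi/5): K = 1/25.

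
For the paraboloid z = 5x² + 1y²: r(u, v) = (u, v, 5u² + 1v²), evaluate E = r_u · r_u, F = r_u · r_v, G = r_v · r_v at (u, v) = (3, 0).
E = 901;  F = 0;  G = 1

Partials: r_u = (1, 0, 10*u), r_v = (0, 1, 2*v). As functions of (u, v):
  E = r_u · r_u = 100*u^2 + 1,
  F = r_u · r_v = 20*u*v,
  G = r_v · r_v = 4*v^2 + 1.
Evaluating at (u, v) = (3, 0): E = 901, F = 0, G = 1.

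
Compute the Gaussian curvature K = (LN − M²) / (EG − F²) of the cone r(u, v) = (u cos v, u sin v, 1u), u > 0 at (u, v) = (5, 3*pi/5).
K = 0

Coefficients of the first fundamental form: E = 2, F = 0, G = u^2.
Coefficients of the second fundamental form: L = 0, M = 0, N = sqrt(2)*u^2/(2*Abs(u)).
Assemble K = (LN − M²)/(EG − F²) = 0. At (u, v) = (5, 3*pi/5): K = 0.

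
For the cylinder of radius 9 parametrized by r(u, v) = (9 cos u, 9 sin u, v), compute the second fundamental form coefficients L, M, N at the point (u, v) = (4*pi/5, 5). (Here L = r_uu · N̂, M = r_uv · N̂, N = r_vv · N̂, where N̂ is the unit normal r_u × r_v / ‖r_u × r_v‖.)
L = -9;  M = 0;  N = 0

Compute the unit normal N̂(u, v) = (cos(u), sin(u), 0), and the second partials r_uu, r_uv, r_vv. Take dot products:
  L(u, v) = r_uu · N̂ = -9,
  M(u, v) = r_uv · N̂ = 0,
  N(u, v) = r_vv · N̂ = 0.
Evaluating at (u, v) = (4*pi/5, 5):
  L = -9, M = 0, N = 0.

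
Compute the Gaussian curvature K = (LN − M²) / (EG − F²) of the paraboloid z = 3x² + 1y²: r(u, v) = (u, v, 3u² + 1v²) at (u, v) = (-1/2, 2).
K = 3/169

Coefficients of the first fundamental form: E = 36*u^2 + 1, F = 12*u*v, G = 4*v^2 + 1.
Coefficients of the second fundamental form: L = 6/sqrt(36*u^2 + 4*v^2 + 1), M = 0, N = 2/sqrt(36*u^2 + 4*v^2 + 1).
Assemble K = (LN − M²)/(EG − F²) = 12/(1296*u^4 + 288*u^2*v^2 + 72*u^2 + 16*v^4 + 8*v^2 + 1). At (u, v) = (-1/2, 2): K = 3/169.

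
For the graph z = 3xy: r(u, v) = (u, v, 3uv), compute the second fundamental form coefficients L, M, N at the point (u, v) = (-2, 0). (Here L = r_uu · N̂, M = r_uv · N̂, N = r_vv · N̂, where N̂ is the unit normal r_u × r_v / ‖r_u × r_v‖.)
L = 0;  M = 3*sqrt(37)/37;  N = 0

Compute the unit normal N̂(u, v) = (-3*v/sqrt(9*u^2 + 9*v^2 + 1), -3*u/sqrt(9*u^2 + 9*v^2 + 1), 1/sqrt(9*u^2 + 9*v^2 + 1)), and the second partials r_uu, r_uv, r_vv. Take dot products:
  L(u, v) = r_uu · N̂ = 0,
  M(u, v) = r_uv · N̂ = 3/sqrt(9*u^2 + 9*v^2 + 1),
  N(u, v) = r_vv · N̂ = 0.
Evaluating at (u, v) = (-2, 0):
  L = 0, M = 3*sqrt(37)/37, N = 0.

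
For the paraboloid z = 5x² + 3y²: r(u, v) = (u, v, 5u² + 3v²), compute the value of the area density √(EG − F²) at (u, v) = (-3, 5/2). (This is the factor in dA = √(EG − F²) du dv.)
√(EG − F²)|_{(-3, 5/2)} = sqrt(1126)

E = 100*u^2 + 1, F = 60*u*v, G = 36*v^2 + 1, so EG − F² = 100*u^2 + 36*v^2 + 1. Taking the positive square root: √(EG − F²) = sqrt(100*u^2 + 36*v^2 + 1). At (u, v) = (-3, 5/2): sqrt(1126).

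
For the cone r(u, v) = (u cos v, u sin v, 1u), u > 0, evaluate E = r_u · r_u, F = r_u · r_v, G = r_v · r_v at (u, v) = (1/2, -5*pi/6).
E = 2;  F = 0;  G = 1/4

Partials: r_u = (cos(v), sin(v), 1), r_v = (-u*sin(v), u*cos(v), 0). As functions of (u, v):
  E = r_u · r_u = 2,
  F = r_u · r_v = 0,
  G = r_v · r_v = u^2.
Evaluating at (u, v) = (1/2, -5*pi/6): E = 2, F = 0, G = 1/4.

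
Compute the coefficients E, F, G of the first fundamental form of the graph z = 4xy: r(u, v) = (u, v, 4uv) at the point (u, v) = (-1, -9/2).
E = 325;  F = 72;  G = 17

Partials: r_u = (1, 0, 4*v), r_v = (0, 1, 4*u). As functions of (u, v):
  E = r_u · r_u = 16*v^2 + 1,
  F = r_u · r_v = 16*u*v,
  G = r_v · r_v = 16*u^2 + 1.
Evaluating at (u, v) = (-1, -9/2): E = 325, F = 72, G = 17.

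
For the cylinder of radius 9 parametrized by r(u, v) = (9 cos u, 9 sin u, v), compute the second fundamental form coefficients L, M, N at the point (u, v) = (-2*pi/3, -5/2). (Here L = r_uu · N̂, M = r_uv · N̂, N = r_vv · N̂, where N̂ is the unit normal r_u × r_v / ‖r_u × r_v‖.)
L = -9;  M = 0;  N = 0

Compute the unit normal N̂(u, v) = (cos(u), sin(u), 0), and the second partials r_uu, r_uv, r_vv. Take dot products:
  L(u, v) = r_uu · N̂ = -9,
  M(u, v) = r_uv · N̂ = 0,
  N(u, v) = r_vv · N̂ = 0.
Evaluating at (u, v) = (-2*pi/3, -5/2):
  L = -9, M = 0, N = 0.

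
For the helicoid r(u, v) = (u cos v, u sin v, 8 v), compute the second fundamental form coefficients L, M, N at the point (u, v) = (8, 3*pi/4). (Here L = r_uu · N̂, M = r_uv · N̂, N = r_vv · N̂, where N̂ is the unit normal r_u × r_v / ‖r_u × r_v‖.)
L = 0;  M = -sqrt(2)/2;  N = 0

Compute the unit normal N̂(u, v) = (8*sin(v)/sqrt(u^2 + 64), -8*cos(v)/sqrt(u^2 + 64), u/sqrt(u^2 + 64)), and the second partials r_uu, r_uv, r_vv. Take dot products:
  L(u, v) = r_uu · N̂ = 0,
  M(u, v) = r_uv · N̂ = -8/sqrt(u^2 + 64),
  N(u, v) = r_vv · N̂ = 0.
Evaluating at (u, v) = (8, 3*pi/4):
  L = 0, M = -sqrt(2)/2, N = 0.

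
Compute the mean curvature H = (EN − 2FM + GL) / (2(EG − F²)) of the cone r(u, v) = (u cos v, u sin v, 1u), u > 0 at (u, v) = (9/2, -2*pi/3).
H = sqrt(2)/18

With E = 2, F = 0, G = u^2, L = 0, M = 0, N = sqrt(2)*u^2/(2*Abs(u)), assemble
  H = (EN − 2FM + GL) / (2(EG − F²)) = sqrt(2)/(4*Abs(u)).
At (u, v) = (9/2, -2*pi/3): H = sqrt(2)/18.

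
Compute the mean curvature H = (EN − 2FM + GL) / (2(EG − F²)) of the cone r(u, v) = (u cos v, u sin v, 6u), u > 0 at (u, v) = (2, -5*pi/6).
H = 3*sqrt(37)/74

With E = 37, F = 0, G = u^2, L = 0, M = 0, N = 6*sqrt(37)*u^2/(37*Abs(u)), assemble
  H = (EN − 2FM + GL) / (2(EG − F²)) = 3*sqrt(37)/(37*Abs(u)).
At (u, v) = (2, -5*pi/6): H = 3*sqrt(37)/74.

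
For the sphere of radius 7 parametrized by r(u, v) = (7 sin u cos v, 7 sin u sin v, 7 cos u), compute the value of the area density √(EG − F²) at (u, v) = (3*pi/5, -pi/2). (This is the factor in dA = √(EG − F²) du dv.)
√(EG − F²)|_{(3*pi/5, -pi/2)} = 49*sqrt(2*sqrt(5) + 10)/4

E = 49, F = 0, G = 49*sin(u)^2, so EG − F² = 2401*sin(u)^2. Taking the positive square root: √(EG − F²) = 49*Abs(sin(u)). At (u, v) = (3*pi/5, -pi/2): 49*sqrt(2*sqrt(5) + 10)/4.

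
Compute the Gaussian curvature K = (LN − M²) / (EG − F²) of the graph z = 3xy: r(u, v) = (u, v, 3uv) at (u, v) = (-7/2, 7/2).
K = -36/196249

Coefficients of the first fundamental form: E = 9*v^2 + 1, F = 9*u*v, G = 9*u^2 + 1.
Coefficients of the second fundamental form: L = 0, M = 3/sqrt(9*u^2 + 9*v^2 + 1), N = 0.
Assemble K = (LN − M²)/(EG − F²) = -9/(81*u^4 + 162*u^2*v^2 + 18*u^2 + 81*v^4 + 18*v^2 + 1). At (u, v) = (-7/2, 7/2): K = -36/196249.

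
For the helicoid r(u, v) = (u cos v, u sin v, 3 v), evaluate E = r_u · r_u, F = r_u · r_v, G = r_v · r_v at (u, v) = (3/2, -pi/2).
E = 1;  F = 0;  G = 45/4

Partials: r_u = (cos(v), sin(v), 0), r_v = (-u*sin(v), u*cos(v), 3). As functions of (u, v):
  E = r_u · r_u = 1,
  F = r_u · r_v = 0,
  G = r_v · r_v = u^2 + 9.
Evaluating at (u, v) = (3/2, -pi/2): E = 1, F = 0, G = 45/4.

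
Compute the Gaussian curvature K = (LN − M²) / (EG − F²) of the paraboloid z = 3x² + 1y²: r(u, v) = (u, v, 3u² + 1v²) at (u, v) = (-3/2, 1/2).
K = 12/6889

Coefficients of the first fundamental form: E = 36*u^2 + 1, F = 12*u*v, G = 4*v^2 + 1.
Coefficients of the second fundamental form: L = 6/sqrt(36*u^2 + 4*v^2 + 1), M = 0, N = 2/sqrt(36*u^2 + 4*v^2 + 1).
Assemble K = (LN − M²)/(EG − F²) = 12/(1296*u^4 + 288*u^2*v^2 + 72*u^2 + 16*v^4 + 8*v^2 + 1). At (u, v) = (-3/2, 1/2): K = 12/6889.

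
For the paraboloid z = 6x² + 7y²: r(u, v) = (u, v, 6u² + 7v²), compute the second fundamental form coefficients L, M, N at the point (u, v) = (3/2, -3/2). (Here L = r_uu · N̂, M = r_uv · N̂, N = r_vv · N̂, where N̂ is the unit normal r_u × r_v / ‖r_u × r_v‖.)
L = 6*sqrt(766)/383;  M = 0;  N = 7*sqrt(766)/383

Compute the unit normal N̂(u, v) = (-12*u/sqrt(144*u^2 + 196*v^2 + 1), -14*v/sqrt(144*u^2 + 196*v^2 + 1), 1/sqrt(144*u^2 + 196*v^2 + 1)), and the second partials r_uu, r_uv, r_vv. Take dot products:
  L(u, v) = r_uu · N̂ = 12/sqrt(144*u^2 + 196*v^2 + 1),
  M(u, v) = r_uv · N̂ = 0,
  N(u, v) = r_vv · N̂ = 14/sqrt(144*u^2 + 196*v^2 + 1).
Evaluating at (u, v) = (3/2, -3/2):
  L = 6*sqrt(766)/383, M = 0, N = 7*sqrt(766)/383.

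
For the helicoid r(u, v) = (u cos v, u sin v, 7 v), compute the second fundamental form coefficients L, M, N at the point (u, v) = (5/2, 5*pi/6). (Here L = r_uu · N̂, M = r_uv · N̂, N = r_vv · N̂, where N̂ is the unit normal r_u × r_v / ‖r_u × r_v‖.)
L = 0;  M = -14*sqrt(221)/221;  N = 0

Compute the unit normal N̂(u, v) = (7*sin(v)/sqrt(u^2 + 49), -7*cos(v)/sqrt(u^2 + 49), u/sqrt(u^2 + 49)), and the second partials r_uu, r_uv, r_vv. Take dot products:
  L(u, v) = r_uu · N̂ = 0,
  M(u, v) = r_uv · N̂ = -7/sqrt(u^2 + 49),
  N(u, v) = r_vv · N̂ = 0.
Evaluating at (u, v) = (5/2, 5*pi/6):
  L = 0, M = -14*sqrt(221)/221, N = 0.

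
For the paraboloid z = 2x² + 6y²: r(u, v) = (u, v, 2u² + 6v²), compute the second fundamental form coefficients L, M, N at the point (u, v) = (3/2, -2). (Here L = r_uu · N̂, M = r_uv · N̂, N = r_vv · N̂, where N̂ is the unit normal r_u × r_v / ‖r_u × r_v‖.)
L = 4*sqrt(613)/613;  M = 0;  N = 12*sqrt(613)/613

Compute the unit normal N̂(u, v) = (-4*u/sqrt(16*u^2 + 144*v^2 + 1), -12*v/sqrt(16*u^2 + 144*v^2 + 1), 1/sqrt(16*u^2 + 144*v^2 + 1)), and the second partials r_uu, r_uv, r_vv. Take dot products:
  L(u, v) = r_uu · N̂ = 4/sqrt(16*u^2 + 144*v^2 + 1),
  M(u, v) = r_uv · N̂ = 0,
  N(u, v) = r_vv · N̂ = 12/sqrt(16*u^2 + 144*v^2 + 1).
Evaluating at (u, v) = (3/2, -2):
  L = 4*sqrt(613)/613, M = 0, N = 12*sqrt(613)/613.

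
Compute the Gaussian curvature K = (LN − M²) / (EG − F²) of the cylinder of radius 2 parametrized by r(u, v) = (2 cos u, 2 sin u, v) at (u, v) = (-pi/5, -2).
K = 0

Coefficients of the first fundamental form: E = 4, F = 0, G = 1.
Coefficients of the second fundamental form: L = -2, M = 0, N = 0.
Assemble K = (LN − M²)/(EG − F²) = 0. At (u, v) = (-pi/5, -2): K = 0.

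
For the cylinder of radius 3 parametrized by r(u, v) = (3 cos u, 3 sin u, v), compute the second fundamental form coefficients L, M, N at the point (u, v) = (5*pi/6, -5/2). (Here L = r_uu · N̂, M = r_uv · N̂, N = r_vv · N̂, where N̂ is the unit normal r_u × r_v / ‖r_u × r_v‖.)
L = -3;  M = 0;  N = 0

Compute the unit normal N̂(u, v) = (cos(u), sin(u), 0), and the second partials r_uu, r_uv, r_vv. Take dot products:
  L(u, v) = r_uu · N̂ = -3,
  M(u, v) = r_uv · N̂ = 0,
  N(u, v) = r_vv · N̂ = 0.
Evaluating at (u, v) = (5*pi/6, -5/2):
  L = -3, M = 0, N = 0.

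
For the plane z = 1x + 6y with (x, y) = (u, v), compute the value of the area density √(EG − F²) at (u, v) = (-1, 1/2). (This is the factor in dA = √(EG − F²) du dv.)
√(EG − F²)|_{(-1, 1/2)} = sqrt(38)

E = 2, F = 6, G = 37, so EG − F² = 38. Taking the positive square root: √(EG − F²) = sqrt(38). At (u, v) = (-1, 1/2): sqrt(38).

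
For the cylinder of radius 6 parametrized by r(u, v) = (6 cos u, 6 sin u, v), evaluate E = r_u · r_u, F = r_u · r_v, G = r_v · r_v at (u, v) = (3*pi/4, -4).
E = 36;  F = 0;  G = 1

Partials: r_u = (-6*sin(u), 6*cos(u), 0), r_v = (0, 0, 1). As functions of (u, v):
  E = r_u · r_u = 36,
  F = r_u · r_v = 0,
  G = r_v · r_v = 1.
Evaluating at (u, v) = (3*pi/4, -4): E = 36, F = 0, G = 1.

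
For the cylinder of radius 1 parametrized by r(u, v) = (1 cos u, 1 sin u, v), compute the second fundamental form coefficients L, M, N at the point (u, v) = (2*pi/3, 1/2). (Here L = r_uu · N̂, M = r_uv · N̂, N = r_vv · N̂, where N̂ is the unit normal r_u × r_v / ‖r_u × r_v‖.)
L = -1;  M = 0;  N = 0

Compute the unit normal N̂(u, v) = (cos(u), sin(u), 0), and the second partials r_uu, r_uv, r_vv. Take dot products:
  L(u, v) = r_uu · N̂ = -1,
  M(u, v) = r_uv · N̂ = 0,
  N(u, v) = r_vv · N̂ = 0.
Evaluating at (u, v) = (2*pi/3, 1/2):
  L = -1, M = 0, N = 0.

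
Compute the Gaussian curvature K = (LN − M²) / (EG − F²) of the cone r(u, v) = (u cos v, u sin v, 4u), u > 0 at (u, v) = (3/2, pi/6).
K = 0

Coefficients of the first fundamental form: E = 17, F = 0, G = u^2.
Coefficients of the second fundamental form: L = 0, M = 0, N = 4*sqrt(17)*u^2/(17*Abs(u)).
Assemble K = (LN − M²)/(EG − F²) = 0. At (u, v) = (3/2, pi/6): K = 0.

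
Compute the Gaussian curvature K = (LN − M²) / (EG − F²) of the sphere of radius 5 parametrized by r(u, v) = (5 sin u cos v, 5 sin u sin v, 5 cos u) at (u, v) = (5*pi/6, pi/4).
K = 1/25

Coefficients of the first fundamental form: E = 25, F = 0, G = 25*sin(u)^2.
Coefficients of the second fundamental form: L = -5*sin(u)/Abs(sin(u)), M = 0, N = -5*sin(u)^3/Abs(sin(u)).
Assemble K = (LN − M²)/(EG − F²) = 1/25. At (u, v) = (5*pi/6, pi/4): K = 1/25.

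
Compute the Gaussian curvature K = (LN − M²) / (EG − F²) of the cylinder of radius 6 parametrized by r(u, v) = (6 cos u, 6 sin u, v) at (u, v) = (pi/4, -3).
K = 0

Coefficients of the first fundamental form: E = 36, F = 0, G = 1.
Coefficients of the second fundamental form: L = -6, M = 0, N = 0.
Assemble K = (LN − M²)/(EG − F²) = 0. At (u, v) = (pi/4, -3): K = 0.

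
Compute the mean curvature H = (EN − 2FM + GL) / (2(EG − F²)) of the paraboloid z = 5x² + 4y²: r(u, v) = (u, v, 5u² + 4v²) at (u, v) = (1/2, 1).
H = 143*sqrt(10)/900

With E = 100*u^2 + 1, F = 80*u*v, G = 64*v^2 + 1, L = 10/sqrt(100*u^2 + 64*v^2 + 1), M = 0, N = 8/sqrt(100*u^2 + 64*v^2 + 1), assemble
  H = (EN − 2FM + GL) / (2(EG − F²)) = (400*u^2 + 320*v^2 + 9)/(100*u^2 + 64*v^2 + 1)^(3/2).
At (u, v) = (1/2, 1): H = 143*sqrt(10)/900.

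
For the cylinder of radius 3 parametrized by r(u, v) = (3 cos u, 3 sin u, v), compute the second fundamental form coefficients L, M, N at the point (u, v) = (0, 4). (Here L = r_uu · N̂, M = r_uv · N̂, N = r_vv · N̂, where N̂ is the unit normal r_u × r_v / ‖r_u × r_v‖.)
L = -3;  M = 0;  N = 0

Compute the unit normal N̂(u, v) = (cos(u), sin(u), 0), and the second partials r_uu, r_uv, r_vv. Take dot products:
  L(u, v) = r_uu · N̂ = -3,
  M(u, v) = r_uv · N̂ = 0,
  N(u, v) = r_vv · N̂ = 0.
Evaluating at (u, v) = (0, 4):
  L = -3, M = 0, N = 0.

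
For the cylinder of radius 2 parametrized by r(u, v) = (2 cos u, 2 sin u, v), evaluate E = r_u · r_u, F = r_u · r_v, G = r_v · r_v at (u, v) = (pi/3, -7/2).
E = 4;  F = 0;  G = 1

Partials: r_u = (-2*sin(u), 2*cos(u), 0), r_v = (0, 0, 1). As functions of (u, v):
  E = r_u · r_u = 4,
  F = r_u · r_v = 0,
  G = r_v · r_v = 1.
Evaluating at (u, v) = (pi/3, -7/2): E = 4, F = 0, G = 1.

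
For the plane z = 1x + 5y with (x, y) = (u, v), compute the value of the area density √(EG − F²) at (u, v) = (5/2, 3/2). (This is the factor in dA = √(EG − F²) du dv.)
√(EG − F²)|_{(5/2, 3/2)} = 3*sqrt(3)

E = 2, F = 5, G = 26, so EG − F² = 27. Taking the positive square root: √(EG − F²) = 3*sqrt(3). At (u, v) = (5/2, 3/2): 3*sqrt(3).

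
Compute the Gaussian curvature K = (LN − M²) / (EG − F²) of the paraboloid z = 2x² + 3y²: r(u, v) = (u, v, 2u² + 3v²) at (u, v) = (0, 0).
K = 24

Coefficients of the first fundamental form: E = 16*u^2 + 1, F = 24*u*v, G = 36*v^2 + 1.
Coefficients of the second fundamental form: L = 4/sqrt(16*u^2 + 36*v^2 + 1), M = 0, N = 6/sqrt(16*u^2 + 36*v^2 + 1).
Assemble K = (LN − M²)/(EG − F²) = 24/(256*u^4 + 1152*u^2*v^2 + 32*u^2 + 1296*v^4 + 72*v^2 + 1). At (u, v) = (0, 0): K = 24.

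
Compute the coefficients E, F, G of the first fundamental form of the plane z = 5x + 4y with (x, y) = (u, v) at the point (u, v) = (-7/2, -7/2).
E = 26;  F = 20;  G = 17

Partials: r_u = (1, 0, 5), r_v = (0, 1, 4). As functions of (u, v):
  E = r_u · r_u = 26,
  F = r_u · r_v = 20,
  G = r_v · r_v = 17.
Evaluating at (u, v) = (-7/2, -7/2): E = 26, F = 20, G = 17.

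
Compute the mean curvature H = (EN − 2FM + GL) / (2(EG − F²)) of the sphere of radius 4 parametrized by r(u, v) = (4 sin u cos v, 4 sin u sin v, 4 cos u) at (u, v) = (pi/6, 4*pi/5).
H = -1/4

With E = 16, F = 0, G = 16*sin(u)^2, L = -4*sin(u)/Abs(sin(u)), M = 0, N = -4*sin(u)^3/Abs(sin(u)), assemble
  H = (EN − 2FM + GL) / (2(EG − F²)) = -sin(u)/(4*Abs(sin(u))).
At (u, v) = (pi/6, 4*pi/5): H = -1/4.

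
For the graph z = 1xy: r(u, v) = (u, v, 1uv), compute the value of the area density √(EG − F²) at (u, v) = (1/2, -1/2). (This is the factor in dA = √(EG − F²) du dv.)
√(EG − F²)|_{(1/2, -1/2)} = sqrt(6)/2

E = v^2 + 1, F = u*v, G = u^2 + 1, so EG − F² = u^2 + v^2 + 1. Taking the positive square root: √(EG − F²) = sqrt(u^2 + v^2 + 1). At (u, v) = (1/2, -1/2): sqrt(6)/2.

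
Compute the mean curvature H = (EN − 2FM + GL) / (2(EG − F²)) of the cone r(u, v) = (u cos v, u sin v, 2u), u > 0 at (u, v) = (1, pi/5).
H = sqrt(5)/5

With E = 5, F = 0, G = u^2, L = 0, M = 0, N = 2*sqrt(5)*u^2/(5*Abs(u)), assemble
  H = (EN − 2FM + GL) / (2(EG − F²)) = sqrt(5)/(5*Abs(u)).
At (u, v) = (1, pi/5): H = sqrt(5)/5.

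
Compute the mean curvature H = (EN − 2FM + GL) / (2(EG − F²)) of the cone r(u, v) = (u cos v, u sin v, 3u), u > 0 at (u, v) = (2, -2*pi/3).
H = 3*sqrt(10)/40

With E = 10, F = 0, G = u^2, L = 0, M = 0, N = 3*sqrt(10)*u^2/(10*Abs(u)), assemble
  H = (EN − 2FM + GL) / (2(EG − F²)) = 3*sqrt(10)/(20*Abs(u)).
At (u, v) = (2, -2*pi/3): H = 3*sqrt(10)/40.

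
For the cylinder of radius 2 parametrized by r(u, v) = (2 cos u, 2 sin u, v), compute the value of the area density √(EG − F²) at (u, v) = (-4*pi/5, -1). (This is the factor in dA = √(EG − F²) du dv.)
√(EG − F²)|_{(-4*pi/5, -1)} = 2

E = 4, F = 0, G = 1, so EG − F² = 4. Taking the positive square root: √(EG − F²) = 2. At (u, v) = (-4*pi/5, -1): 2.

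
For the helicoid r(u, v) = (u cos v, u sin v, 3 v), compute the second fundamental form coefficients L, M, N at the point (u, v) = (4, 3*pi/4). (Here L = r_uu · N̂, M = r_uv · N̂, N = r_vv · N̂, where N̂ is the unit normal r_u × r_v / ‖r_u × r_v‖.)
L = 0;  M = -3/5;  N = 0

Compute the unit normal N̂(u, v) = (3*sin(v)/sqrt(u^2 + 9), -3*cos(v)/sqrt(u^2 + 9), u/sqrt(u^2 + 9)), and the second partials r_uu, r_uv, r_vv. Take dot products:
  L(u, v) = r_uu · N̂ = 0,
  M(u, v) = r_uv · N̂ = -3/sqrt(u^2 + 9),
  N(u, v) = r_vv · N̂ = 0.
Evaluating at (u, v) = (4, 3*pi/4):
  L = 0, M = -3/5, N = 0.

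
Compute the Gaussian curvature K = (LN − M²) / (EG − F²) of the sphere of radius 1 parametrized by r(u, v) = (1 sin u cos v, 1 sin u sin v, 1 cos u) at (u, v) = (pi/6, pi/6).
K = 1

Coefficients of the first fundamental form: E = 1, F = 0, G = sin(u)^2.
Coefficients of the second fundamental form: L = -sin(u)/Abs(sin(u)), M = 0, N = -sin(u)^3/Abs(sin(u)).
Assemble K = (LN − M²)/(EG − F²) = 1. At (u, v) = (pi/6, pi/6): K = 1.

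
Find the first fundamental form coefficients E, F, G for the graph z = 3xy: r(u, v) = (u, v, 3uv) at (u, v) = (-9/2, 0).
E = 1;  F = 0;  G = 733/4

Partials: r_u = (1, 0, 3*v), r_v = (0, 1, 3*u). As functions of (u, v):
  E = r_u · r_u = 9*v^2 + 1,
  F = r_u · r_v = 9*u*v,
  G = r_v · r_v = 9*u^2 + 1.
Evaluating at (u, v) = (-9/2, 0): E = 1, F = 0, G = 733/4.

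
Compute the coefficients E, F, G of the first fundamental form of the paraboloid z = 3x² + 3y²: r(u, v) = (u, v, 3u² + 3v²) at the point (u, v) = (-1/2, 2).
E = 10;  F = -36;  G = 145

Partials: r_u = (1, 0, 6*u), r_v = (0, 1, 6*v). As functions of (u, v):
  E = r_u · r_u = 36*u^2 + 1,
  F = r_u · r_v = 36*u*v,
  G = r_v · r_v = 36*v^2 + 1.
Evaluating at (u, v) = (-1/2, 2): E = 10, F = -36, G = 145.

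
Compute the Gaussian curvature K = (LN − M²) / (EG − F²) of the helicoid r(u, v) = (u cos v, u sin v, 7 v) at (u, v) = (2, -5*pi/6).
K = -49/2809

Coefficients of the first fundamental form: E = 1, F = 0, G = u^2 + 49.
Coefficients of the second fundamental form: L = 0, M = -7/sqrt(u^2 + 49), N = 0.
Assemble K = (LN − M²)/(EG − F²) = -49/(u^2 + 49)^2. At (u, v) = (2, -5*pi/6): K = -49/2809.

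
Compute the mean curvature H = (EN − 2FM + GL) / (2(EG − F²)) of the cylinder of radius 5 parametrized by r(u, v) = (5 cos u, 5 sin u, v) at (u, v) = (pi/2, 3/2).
H = -1/10

With E = 25, F = 0, G = 1, L = -5, M = 0, N = 0, assemble
  H = (EN − 2FM + GL) / (2(EG − F²)) = -1/10.
At (u, v) = (pi/2, 3/2): H = -1/10.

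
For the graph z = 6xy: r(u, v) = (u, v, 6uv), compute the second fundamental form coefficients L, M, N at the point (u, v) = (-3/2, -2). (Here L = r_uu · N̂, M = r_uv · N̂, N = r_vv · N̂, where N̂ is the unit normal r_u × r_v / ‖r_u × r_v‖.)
L = 0;  M = 3*sqrt(226)/113;  N = 0

Compute the unit normal N̂(u, v) = (-6*v/sqrt(36*u^2 + 36*v^2 + 1), -6*u/sqrt(36*u^2 + 36*v^2 + 1), 1/sqrt(36*u^2 + 36*v^2 + 1)), and the second partials r_uu, r_uv, r_vv. Take dot products:
  L(u, v) = r_uu · N̂ = 0,
  M(u, v) = r_uv · N̂ = 6/sqrt(36*u^2 + 36*v^2 + 1),
  N(u, v) = r_vv · N̂ = 0.
Evaluating at (u, v) = (-3/2, -2):
  L = 0, M = 3*sqrt(226)/113, N = 0.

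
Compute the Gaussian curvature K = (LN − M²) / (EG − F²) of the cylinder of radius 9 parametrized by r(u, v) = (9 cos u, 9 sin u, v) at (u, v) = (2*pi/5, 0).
K = 0

Coefficients of the first fundamental form: E = 81, F = 0, G = 1.
Coefficients of the second fundamental form: L = -9, M = 0, N = 0.
Assemble K = (LN − M²)/(EG − F²) = 0. At (u, v) = (2*pi/5, 0): K = 0.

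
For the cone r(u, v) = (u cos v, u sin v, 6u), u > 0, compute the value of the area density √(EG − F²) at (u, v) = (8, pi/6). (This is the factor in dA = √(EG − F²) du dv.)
√(EG − F²)|_{(8, pi/6)} = 8*sqrt(37)

E = 37, F = 0, G = u^2, so EG − F² = 37*u^2. Taking the positive square root: √(EG − F²) = sqrt(37)*Abs(u). At (u, v) = (8, pi/6): 8*sqrt(37).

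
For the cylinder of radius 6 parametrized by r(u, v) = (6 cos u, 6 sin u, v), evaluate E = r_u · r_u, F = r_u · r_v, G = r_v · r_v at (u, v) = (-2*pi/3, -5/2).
E = 36;  F = 0;  G = 1

Partials: r_u = (-6*sin(u), 6*cos(u), 0), r_v = (0, 0, 1). As functions of (u, v):
  E = r_u · r_u = 36,
  F = r_u · r_v = 0,
  G = r_v · r_v = 1.
Evaluating at (u, v) = (-2*pi/3, -5/2): E = 36, F = 0, G = 1.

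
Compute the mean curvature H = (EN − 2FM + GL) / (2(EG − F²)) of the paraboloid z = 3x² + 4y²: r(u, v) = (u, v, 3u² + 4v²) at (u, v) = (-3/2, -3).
H = 2059*sqrt(658)/432964

With E = 36*u^2 + 1, F = 48*u*v, G = 64*v^2 + 1, L = 6/sqrt(36*u^2 + 64*v^2 + 1), M = 0, N = 8/sqrt(36*u^2 + 64*v^2 + 1), assemble
  H = (EN − 2FM + GL) / (2(EG − F²)) = (144*u^2 + 192*v^2 + 7)/(36*u^2 + 64*v^2 + 1)^(3/2).
At (u, v) = (-3/2, -3): H = 2059*sqrt(658)/432964.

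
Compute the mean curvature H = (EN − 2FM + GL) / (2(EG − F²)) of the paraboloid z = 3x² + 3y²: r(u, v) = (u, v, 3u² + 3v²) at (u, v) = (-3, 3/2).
H = 1221*sqrt(406)/164836

With E = 36*u^2 + 1, F = 36*u*v, G = 36*v^2 + 1, L = 6/sqrt(36*u^2 + 36*v^2 + 1), M = 0, N = 6/sqrt(36*u^2 + 36*v^2 + 1), assemble
  H = (EN − 2FM + GL) / (2(EG − F²)) = 6*(18*u^2 + 18*v^2 + 1)/(36*u^2 + 36*v^2 + 1)^(3/2).
At (u, v) = (-3, 3/2): H = 1221*sqrt(406)/164836.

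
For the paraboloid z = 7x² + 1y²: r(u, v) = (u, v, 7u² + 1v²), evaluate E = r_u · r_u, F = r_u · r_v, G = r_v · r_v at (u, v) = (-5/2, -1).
E = 1226;  F = 70;  G = 5

Partials: r_u = (1, 0, 14*u), r_v = (0, 1, 2*v). As functions of (u, v):
  E = r_u · r_u = 196*u^2 + 1,
  F = r_u · r_v = 28*u*v,
  G = r_v · r_v = 4*v^2 + 1.
Evaluating at (u, v) = (-5/2, -1): E = 1226, F = 70, G = 5.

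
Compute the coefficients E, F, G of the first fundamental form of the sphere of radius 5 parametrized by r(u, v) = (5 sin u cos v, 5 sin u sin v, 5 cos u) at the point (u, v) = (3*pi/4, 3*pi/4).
E = 25;  F = 0;  G = 25/2

Partials: r_u = (5*cos(u)*cos(v), 5*sin(v)*cos(u), -5*sin(u)), r_v = (-5*sin(u)*sin(v), 5*sin(u)*cos(v), 0). As functions of (u, v):
  E = r_u · r_u = 25,
  F = r_u · r_v = 0,
  G = r_v · r_v = 25*sin(u)^2.
Evaluating at (u, v) = (3*pi/4, 3*pi/4): E = 25, F = 0, G = 25/2.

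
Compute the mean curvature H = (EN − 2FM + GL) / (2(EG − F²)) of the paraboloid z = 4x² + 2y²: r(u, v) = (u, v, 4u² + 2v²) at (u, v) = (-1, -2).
H = 130*sqrt(129)/5547

With E = 64*u^2 + 1, F = 32*u*v, G = 16*v^2 + 1, L = 8/sqrt(64*u^2 + 16*v^2 + 1), M = 0, N = 4/sqrt(64*u^2 + 16*v^2 + 1), assemble
  H = (EN − 2FM + GL) / (2(EG − F²)) = 2*(64*u^2 + 32*v^2 + 3)/(64*u^2 + 16*v^2 + 1)^(3/2).
At (u, v) = (-1, -2): H = 130*sqrt(129)/5547.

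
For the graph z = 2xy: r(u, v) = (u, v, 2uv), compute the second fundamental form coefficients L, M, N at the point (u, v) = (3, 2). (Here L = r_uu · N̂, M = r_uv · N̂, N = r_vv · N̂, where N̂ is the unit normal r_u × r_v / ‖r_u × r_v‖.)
L = 0;  M = 2*sqrt(53)/53;  N = 0

Compute the unit normal N̂(u, v) = (-2*v/sqrt(4*u^2 + 4*v^2 + 1), -2*u/sqrt(4*u^2 + 4*v^2 + 1), 1/sqrt(4*u^2 + 4*v^2 + 1)), and the second partials r_uu, r_uv, r_vv. Take dot products:
  L(u, v) = r_uu · N̂ = 0,
  M(u, v) = r_uv · N̂ = 2/sqrt(4*u^2 + 4*v^2 + 1),
  N(u, v) = r_vv · N̂ = 0.
Evaluating at (u, v) = (3, 2):
  L = 0, M = 2*sqrt(53)/53, N = 0.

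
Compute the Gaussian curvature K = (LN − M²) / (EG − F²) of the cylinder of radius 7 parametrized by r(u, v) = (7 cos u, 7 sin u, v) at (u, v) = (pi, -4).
K = 0

Coefficients of the first fundamental form: E = 49, F = 0, G = 1.
Coefficients of the second fundamental form: L = -7, M = 0, N = 0.
Assemble K = (LN − M²)/(EG − F²) = 0. At (u, v) = (pi, -4): K = 0.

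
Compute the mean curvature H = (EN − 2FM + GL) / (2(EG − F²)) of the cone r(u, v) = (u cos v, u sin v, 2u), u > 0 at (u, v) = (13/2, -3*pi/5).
H = 2*sqrt(5)/65

With E = 5, F = 0, G = u^2, L = 0, M = 0, N = 2*sqrt(5)*u^2/(5*Abs(u)), assemble
  H = (EN − 2FM + GL) / (2(EG − F²)) = sqrt(5)/(5*Abs(u)).
At (u, v) = (13/2, -3*pi/5): H = 2*sqrt(5)/65.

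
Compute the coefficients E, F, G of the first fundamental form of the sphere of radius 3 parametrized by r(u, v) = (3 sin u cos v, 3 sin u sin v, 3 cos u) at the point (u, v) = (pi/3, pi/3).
E = 9;  F = 0;  G = 27/4

Partials: r_u = (3*cos(u)*cos(v), 3*sin(v)*cos(u), -3*sin(u)), r_v = (-3*sin(u)*sin(v), 3*sin(u)*cos(v), 0). As functions of (u, v):
  E = r_u · r_u = 9,
  F = r_u · r_v = 0,
  G = r_v · r_v = 9*sin(u)^2.
Evaluating at (u, v) = (pi/3, pi/3): E = 9, F = 0, G = 27/4.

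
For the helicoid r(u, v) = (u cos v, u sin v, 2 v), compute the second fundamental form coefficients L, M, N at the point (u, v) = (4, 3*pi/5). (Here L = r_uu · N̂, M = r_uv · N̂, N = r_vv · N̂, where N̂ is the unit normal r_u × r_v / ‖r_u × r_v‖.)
L = 0;  M = -sqrt(5)/5;  N = 0

Compute the unit normal N̂(u, v) = (2*sin(v)/sqrt(u^2 + 4), -2*cos(v)/sqrt(u^2 + 4), u/sqrt(u^2 + 4)), and the second partials r_uu, r_uv, r_vv. Take dot products:
  L(u, v) = r_uu · N̂ = 0,
  M(u, v) = r_uv · N̂ = -2/sqrt(u^2 + 4),
  N(u, v) = r_vv · N̂ = 0.
Evaluating at (u, v) = (4, 3*pi/5):
  L = 0, M = -sqrt(5)/5, N = 0.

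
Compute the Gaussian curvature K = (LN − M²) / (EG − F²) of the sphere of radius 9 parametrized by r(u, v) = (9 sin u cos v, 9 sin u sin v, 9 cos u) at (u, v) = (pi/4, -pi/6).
K = 1/81

Coefficients of the first fundamental form: E = 81, F = 0, G = 81*sin(u)^2.
Coefficients of the second fundamental form: L = -9*sin(u)/Abs(sin(u)), M = 0, N = -9*sin(u)^3/Abs(sin(u)).
Assemble K = (LN − M²)/(EG − F²) = 1/81. At (u, v) = (pi/4, -pi/6): K = 1/81.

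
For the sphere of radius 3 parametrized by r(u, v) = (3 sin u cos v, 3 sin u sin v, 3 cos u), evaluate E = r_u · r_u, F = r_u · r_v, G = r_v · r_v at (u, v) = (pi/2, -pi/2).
E = 9;  F = 0;  G = 9

Partials: r_u = (3*cos(u)*cos(v), 3*sin(v)*cos(u), -3*sin(u)), r_v = (-3*sin(u)*sin(v), 3*sin(u)*cos(v), 0). As functions of (u, v):
  E = r_u · r_u = 9,
  F = r_u · r_v = 0,
  G = r_v · r_v = 9*sin(u)^2.
Evaluating at (u, v) = (pi/2, -pi/2): E = 9, F = 0, G = 9.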